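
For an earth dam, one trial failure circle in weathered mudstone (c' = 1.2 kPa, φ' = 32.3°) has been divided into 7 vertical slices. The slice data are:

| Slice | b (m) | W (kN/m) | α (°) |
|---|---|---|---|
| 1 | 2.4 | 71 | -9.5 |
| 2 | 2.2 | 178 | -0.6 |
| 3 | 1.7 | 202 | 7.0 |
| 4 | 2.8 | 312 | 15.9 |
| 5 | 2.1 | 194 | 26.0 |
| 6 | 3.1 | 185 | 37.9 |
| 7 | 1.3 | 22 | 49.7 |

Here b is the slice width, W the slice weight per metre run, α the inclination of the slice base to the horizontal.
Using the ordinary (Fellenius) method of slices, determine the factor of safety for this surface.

FS = 2.26

Ordinary method of slices: FS = Σ[c'·Δl_i + (W_i cosα_i)·tanφ'] / Σ W_i sinα_i, with Δl_i = b_i / cosα_i.
Slice 1: Δl = 2.4/cos(-9.5°) = 2.433 m; N'_1 = 71·cos(-9.5°) = 70.0; c'Δl = 2.92; W sinα = -11.7
Slice 2: Δl = 2.2/cos(-0.6°) = 2.200 m; N'_2 = 178·cos(-0.6°) = 178.0; c'Δl = 2.64; W sinα = -1.9
Slice 3: Δl = 1.7/cos7.0° = 1.713 m; N'_3 = 202·cos7.0° = 200.5; c'Δl = 2.06; W sinα = 24.6
Slice 4: Δl = 2.8/cos15.9° = 2.911 m; N'_4 = 312·cos15.9° = 300.1; c'Δl = 3.49; W sinα = 85.5
Slice 5: Δl = 2.1/cos26.0° = 2.336 m; N'_5 = 194·cos26.0° = 174.4; c'Δl = 2.80; W sinα = 85.0
Slice 6: Δl = 3.1/cos37.9° = 3.929 m; N'_6 = 185·cos37.9° = 146.0; c'Δl = 4.71; W sinα = 113.6
Slice 7: Δl = 1.3/cos49.7° = 2.010 m; N'_7 = 22·cos49.7° = 14.2; c'Δl = 2.41; W sinα = 16.8
Σc'Δl = 21.0 kN/m; ΣN' = 1083.2 kN/m; ΣW sinα = 312.0 kN/m
Resisting = 21.0 + 1083.2·tan32.3° = 21.0 + 684.7 = 705.8 kN/m
FS = 705.8 / 312.0 = 2.262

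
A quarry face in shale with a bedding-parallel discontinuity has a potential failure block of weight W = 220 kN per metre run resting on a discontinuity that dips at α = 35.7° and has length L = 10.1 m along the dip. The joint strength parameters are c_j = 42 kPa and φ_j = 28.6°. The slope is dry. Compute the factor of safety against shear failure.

Resolving the block weight along and normal to the plane and applying the Mohr–Coulomb strength on the joint:
N' = W cosα = 220·cos35.7° = 178.7 kN/m
Driving force T = W sinα = 220·sin35.7° = 128.4 kN/m
Resisting force R = c_j·L + N'·tanφ_j = 42·10.1 + 178.7·tan28.6° = 424.2 + 97.4 = 521.6 kN/m
FS = R / T = 521.6 / 128.4 = 4.063

FS = 4.06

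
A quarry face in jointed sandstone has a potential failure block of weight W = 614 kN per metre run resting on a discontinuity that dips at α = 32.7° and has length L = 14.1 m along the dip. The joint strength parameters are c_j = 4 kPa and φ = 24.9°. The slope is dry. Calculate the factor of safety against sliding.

FS = 0.89

Resolving the block weight along and normal to the plane and applying the Mohr–Coulomb strength on the joint:
N' = W cosα = 614·cos32.7° = 516.7 kN/m
Driving force T = W sinα = 614·sin32.7° = 331.7 kN/m
Resisting force R = c_j·L + N'·tanφ = 4·14.1 + 516.7·tan24.9° = 56.4 + 239.8 = 296.2 kN/m
FS = R / T = 296.2 / 331.7 = 0.893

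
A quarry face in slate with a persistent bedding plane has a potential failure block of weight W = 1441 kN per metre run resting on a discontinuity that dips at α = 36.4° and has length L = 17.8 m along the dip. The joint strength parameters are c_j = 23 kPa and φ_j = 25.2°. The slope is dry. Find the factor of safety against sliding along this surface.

FS = 1.12

Resolving the block weight along and normal to the plane and applying the Mohr–Coulomb strength on the joint:
N' = W cosα = 1441·cos36.4° = 1159.9 kN/m
Driving force T = W sinα = 1441·sin36.4° = 855.1 kN/m
Resisting force R = c_j·L + N'·tanφ_j = 23·17.8 + 1159.9·tan25.2° = 409.4 + 545.8 = 955.2 kN/m
FS = R / T = 955.2 / 855.1 = 1.117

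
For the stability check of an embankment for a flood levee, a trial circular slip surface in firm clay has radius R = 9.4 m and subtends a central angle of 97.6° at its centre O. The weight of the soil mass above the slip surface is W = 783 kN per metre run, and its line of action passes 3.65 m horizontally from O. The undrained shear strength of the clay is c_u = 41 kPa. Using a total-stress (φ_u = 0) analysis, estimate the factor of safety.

Taking moments about the centre O, the resisting moment is provided by the undrained shear strength acting along the arc:
Arc length L_a = R·θ = 9.4·(97.6°·π/180) = 9.4·1.7034 = 16.01 m
M_R = c_u·L_a·R = 41·16.01·9.4 = 6171.2 kN·m/m
M_D = W·d = 783·3.65 = 2857.9 kN·m/m
FS = M_R / M_D = 6171.2 / 2857.9 = 2.159

FS = 2.16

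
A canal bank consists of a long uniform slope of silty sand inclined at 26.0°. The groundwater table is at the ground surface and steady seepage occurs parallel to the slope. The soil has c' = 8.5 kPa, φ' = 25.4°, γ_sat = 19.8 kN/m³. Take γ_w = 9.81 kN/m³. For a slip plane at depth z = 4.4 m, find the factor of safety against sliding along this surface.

With seepage parallel to the slope and the water table at the surface, the effective normal stress on the slip plane uses the buoyant unit weight γ' = γ_sat − γ_w while the driving shear stress uses γ_sat:
FS = [c' + γ' z cos²β tanφ'] / [γ_sat z sinβ cosβ]
γ' = 19.8 − 9.81 = 9.99 kN/m³
Numerator = 8.5 + 9.99·4.4·cos²26.0°·tan25.4° = 8.5 + 9.99·4.4·0.8078·0.4748 = 25.361 kPa
Denominator = 19.8·4.4·sin26.0°·cos26.0° = 19.8·4.4·0.4384·0.8988 = 34.326 kPa
FS = 25.361 / 34.326 = 0.739

FS = 0.74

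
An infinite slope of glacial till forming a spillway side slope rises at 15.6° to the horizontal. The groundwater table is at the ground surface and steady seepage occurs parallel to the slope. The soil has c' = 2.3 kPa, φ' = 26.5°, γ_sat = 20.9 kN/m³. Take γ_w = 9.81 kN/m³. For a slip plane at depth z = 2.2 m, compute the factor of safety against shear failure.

With seepage parallel to the slope and the water table at the surface, the effective normal stress on the slip plane uses the buoyant unit weight γ' = γ_sat − γ_w while the driving shear stress uses γ_sat:
FS = [c' + γ' z cos²β tanφ'] / [γ_sat z sinβ cosβ]
γ' = 20.9 − 9.81 = 11.09 kN/m³
Numerator = 2.3 + 11.09·2.2·cos²15.6°·tan26.5° = 2.3 + 11.09·2.2·0.9277·0.4986 = 13.585 kPa
Denominator = 20.9·2.2·sin15.6°·cos15.6° = 20.9·2.2·0.2689·0.9632 = 11.909 kPa
FS = 13.585 / 11.909 = 1.141

FS = 1.14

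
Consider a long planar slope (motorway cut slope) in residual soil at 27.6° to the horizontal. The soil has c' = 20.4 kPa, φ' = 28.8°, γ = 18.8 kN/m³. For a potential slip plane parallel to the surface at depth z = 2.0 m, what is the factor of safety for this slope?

FS = 2.37

For an infinite slope with a slip plane parallel to the surface (no pore pressure): FS = [c' + γz cos²β tanφ'] / [γz sinβ cosβ].
γz = 18.8·2.0 = 37.60 kN/m²
Numerator = 20.4 + 37.60·cos²27.6°·tan28.8° = 20.4 + 37.60·0.7854·0.5498 = 36.634 kPa
Denominator = 37.60·sin27.6°·cos27.6° = 37.60·0.4633·0.8862 = 15.438 kPa
FS = 36.634 / 15.438 = 2.373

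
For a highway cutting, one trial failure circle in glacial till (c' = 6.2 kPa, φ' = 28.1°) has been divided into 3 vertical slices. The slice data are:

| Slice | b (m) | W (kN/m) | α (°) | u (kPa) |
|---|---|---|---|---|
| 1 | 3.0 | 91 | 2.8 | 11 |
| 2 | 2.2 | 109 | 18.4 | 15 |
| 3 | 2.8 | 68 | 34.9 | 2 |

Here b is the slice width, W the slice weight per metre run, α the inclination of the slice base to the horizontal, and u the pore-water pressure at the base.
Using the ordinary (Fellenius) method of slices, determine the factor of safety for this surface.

FS = 1.90

Ordinary method of slices: FS = Σ[c'·Δl_i + (W_i cosα_i − u_i·Δl_i)·tanφ'] / Σ W_i sinα_i, with Δl_i = b_i / cosα_i.
Slice 1: Δl = 3.0/cos2.8° = 3.004 m; N'_1 = 91·cos2.8° − 11·3.004 = 57.9; c'Δl = 18.62; W sinα = 4.4
Slice 2: Δl = 2.2/cos18.4° = 2.319 m; N'_2 = 109·cos18.4° − 15·2.319 = 68.6; c'Δl = 14.37; W sinα = 34.4
Slice 3: Δl = 2.8/cos34.9° = 3.414 m; N'_3 = 68·cos34.9° − 2·3.414 = 48.9; c'Δl = 21.17; W sinα = 38.9
Σc'Δl = 54.2 kN/m; ΣN' = 175.4 kN/m; ΣW sinα = 77.8 kN/m
Resisting = 54.2 + 175.4·tan28.1° = 54.2 + 93.7 = 147.8 kN/m
FS = 147.8 / 77.8 = 1.901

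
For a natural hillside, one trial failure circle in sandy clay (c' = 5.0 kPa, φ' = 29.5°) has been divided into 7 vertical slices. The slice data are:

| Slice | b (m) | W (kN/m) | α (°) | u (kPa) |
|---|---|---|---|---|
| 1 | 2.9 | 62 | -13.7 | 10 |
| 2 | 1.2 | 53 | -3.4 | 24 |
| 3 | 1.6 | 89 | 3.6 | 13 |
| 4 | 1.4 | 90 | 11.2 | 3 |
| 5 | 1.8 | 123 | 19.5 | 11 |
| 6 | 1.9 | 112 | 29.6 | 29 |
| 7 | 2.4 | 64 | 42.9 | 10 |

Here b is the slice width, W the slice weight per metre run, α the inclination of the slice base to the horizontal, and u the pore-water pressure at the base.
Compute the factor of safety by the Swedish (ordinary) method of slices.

FS = 1.86

Ordinary method of slices: FS = Σ[c'·Δl_i + (W_i cosα_i − u_i·Δl_i)·tanφ'] / Σ W_i sinα_i, with Δl_i = b_i / cosα_i.
Slice 1: Δl = 2.9/cos(-13.7°) = 2.985 m; N'_1 = 62·cos(-13.7°) − 10·2.985 = 30.4; c'Δl = 14.92; W sinα = -14.7
Slice 2: Δl = 1.2/cos(-3.4°) = 1.202 m; N'_2 = 53·cos(-3.4°) − 24·1.202 = 24.1; c'Δl = 6.01; W sinα = -3.1
Slice 3: Δl = 1.6/cos3.6° = 1.603 m; N'_3 = 89·cos3.6° − 13·1.603 = 68.0; c'Δl = 8.02; W sinα = 5.6
Slice 4: Δl = 1.4/cos11.2° = 1.427 m; N'_4 = 90·cos11.2° − 3·1.427 = 84.0; c'Δl = 7.14; W sinα = 17.5
Slice 5: Δl = 1.8/cos19.5° = 1.910 m; N'_5 = 123·cos19.5° − 11·1.910 = 94.9; c'Δl = 9.55; W sinα = 41.1
Slice 6: Δl = 1.9/cos29.6° = 2.185 m; N'_6 = 112·cos29.6° − 29·2.185 = 34.0; c'Δl = 10.93; W sinα = 55.3
Slice 7: Δl = 2.4/cos42.9° = 3.276 m; N'_7 = 64·cos42.9° − 10·3.276 = 14.1; c'Δl = 16.38; W sinα = 43.6
Σc'Δl = 72.9 kN/m; ΣN' = 349.5 kN/m; ΣW sinα = 145.2 kN/m
Resisting = 72.9 + 349.5·tan29.5° = 72.9 + 197.7 = 270.7 kN/m
FS = 270.7 / 145.2 = 1.864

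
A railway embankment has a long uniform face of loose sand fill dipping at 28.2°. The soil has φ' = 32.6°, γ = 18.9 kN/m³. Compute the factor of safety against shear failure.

For a dry cohesionless infinite slope the factor of safety is FS = tanφ' / tanβ.
FS = tan32.6° / tan28.2° = 0.6395 / 0.5362 = 1.193

FS = 1.19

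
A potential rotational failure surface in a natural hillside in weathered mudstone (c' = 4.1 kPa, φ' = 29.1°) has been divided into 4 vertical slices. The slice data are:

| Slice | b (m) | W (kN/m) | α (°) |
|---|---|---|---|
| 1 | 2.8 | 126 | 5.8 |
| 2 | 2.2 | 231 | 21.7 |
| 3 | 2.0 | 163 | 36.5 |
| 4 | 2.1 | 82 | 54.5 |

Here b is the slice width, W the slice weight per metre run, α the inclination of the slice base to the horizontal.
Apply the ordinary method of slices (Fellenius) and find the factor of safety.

FS = 1.28

Ordinary method of slices: FS = Σ[c'·Δl_i + (W_i cosα_i)·tanφ'] / Σ W_i sinα_i, with Δl_i = b_i / cosα_i.
Slice 1: Δl = 2.8/cos5.8° = 2.814 m; N'_1 = 126·cos5.8° = 125.4; c'Δl = 11.54; W sinα = 12.7
Slice 2: Δl = 2.2/cos21.7° = 2.368 m; N'_2 = 231·cos21.7° = 214.6; c'Δl = 9.71; W sinα = 85.4
Slice 3: Δl = 2.0/cos36.5° = 2.488 m; N'_3 = 163·cos36.5° = 131.0; c'Δl = 10.20; W sinα = 97.0
Slice 4: Δl = 2.1/cos54.5° = 3.616 m; N'_4 = 82·cos54.5° = 47.6; c'Δl = 14.83; W sinα = 66.8
Σc'Δl = 46.3 kN/m; ΣN' = 518.6 kN/m; ΣW sinα = 261.9 kN/m
Resisting = 46.3 + 518.6·tan29.1° = 46.3 + 288.7 = 334.9 kN/m
FS = 334.9 / 261.9 = 1.279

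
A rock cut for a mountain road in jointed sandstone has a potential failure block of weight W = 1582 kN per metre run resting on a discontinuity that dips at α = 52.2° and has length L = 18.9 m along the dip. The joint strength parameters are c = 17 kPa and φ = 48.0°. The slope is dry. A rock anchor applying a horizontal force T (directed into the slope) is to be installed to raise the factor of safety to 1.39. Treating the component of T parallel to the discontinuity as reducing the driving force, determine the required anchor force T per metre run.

Resolving forces along and normal to the sliding plane, with the horizontal anchor force T adding T·sinα to the effective normal force and T·cosα acting up the plane against the driving force:
FS = [cL + (W cosα + T sinα) tanφ] / [W sinα − T cosα]
Without the anchor: N' = 969.6 kN/m, driving T_d = 1250.0 kN/m, resisting R = 17·18.9 + 969.6·tan48.0° = 1398.2 kN/m, FS = 1.12.
Setting FS = 1.39 and solving for T:
1.39·(1250.0 − T cos52.2°) = 1398.2 + T sin52.2°·tan48.0°
T·(sin52.2°·tan48.0° + 1.39·cos52.2°) = 1.39·1250.0 − 1398.2
T·(0.7902·1.1106 + 1.39·0.6129) = 1737.5 − 1398.2 = 339.4
T·1.7295 = 339.4
T = 196.2 kN/m

T = 196 kN/m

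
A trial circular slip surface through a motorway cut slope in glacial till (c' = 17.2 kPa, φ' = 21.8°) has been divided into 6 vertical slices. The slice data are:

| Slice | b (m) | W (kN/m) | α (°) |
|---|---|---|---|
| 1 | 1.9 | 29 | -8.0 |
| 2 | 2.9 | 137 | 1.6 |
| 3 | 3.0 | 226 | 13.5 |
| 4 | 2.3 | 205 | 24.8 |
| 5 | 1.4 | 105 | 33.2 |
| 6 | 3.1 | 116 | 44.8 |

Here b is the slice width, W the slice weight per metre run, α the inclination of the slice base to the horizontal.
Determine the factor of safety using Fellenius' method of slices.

FS = 2.09

Ordinary method of slices: FS = Σ[c'·Δl_i + (W_i cosα_i)·tanφ'] / Σ W_i sinα_i, with Δl_i = b_i / cosα_i.
Slice 1: Δl = 1.9/cos(-8.0°) = 1.919 m; N'_1 = 29·cos(-8.0°) = 28.7; c'Δl = 33.00; W sinα = -4.0
Slice 2: Δl = 2.9/cos1.6° = 2.901 m; N'_2 = 137·cos1.6° = 136.9; c'Δl = 49.90; W sinα = 3.8
Slice 3: Δl = 3.0/cos13.5° = 3.085 m; N'_3 = 226·cos13.5° = 219.8; c'Δl = 53.07; W sinα = 52.8
Slice 4: Δl = 2.3/cos24.8° = 2.534 m; N'_4 = 205·cos24.8° = 186.1; c'Δl = 43.58; W sinα = 86.0
Slice 5: Δl = 1.4/cos33.2° = 1.673 m; N'_5 = 105·cos33.2° = 87.9; c'Δl = 28.78; W sinα = 57.5
Slice 6: Δl = 3.1/cos44.8° = 4.369 m; N'_6 = 116·cos44.8° = 82.3; c'Δl = 75.14; W sinα = 81.7
Σc'Δl = 283.5 kN/m; ΣN' = 741.7 kN/m; ΣW sinα = 277.8 kN/m
Resisting = 283.5 + 741.7·tan21.8° = 283.5 + 296.7 = 580.1 kN/m
FS = 580.1 / 277.8 = 2.089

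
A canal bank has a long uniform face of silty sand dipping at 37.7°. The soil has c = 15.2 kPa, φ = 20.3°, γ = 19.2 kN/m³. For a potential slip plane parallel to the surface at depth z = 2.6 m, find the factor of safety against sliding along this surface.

FS = 1.11

For an infinite slope with a slip plane parallel to the surface (no pore pressure): FS = [c + γz cos²β tanφ] / [γz sinβ cosβ].
γz = 19.2·2.6 = 49.92 kN/m²
Numerator = 15.2 + 49.92·cos²37.7°·tan20.3° = 15.2 + 49.92·0.6260·0.3699 = 26.760 kPa
Denominator = 49.92·sin37.7°·cos37.7° = 49.92·0.6115·0.7912 = 24.154 kPa
FS = 26.760 / 24.154 = 1.108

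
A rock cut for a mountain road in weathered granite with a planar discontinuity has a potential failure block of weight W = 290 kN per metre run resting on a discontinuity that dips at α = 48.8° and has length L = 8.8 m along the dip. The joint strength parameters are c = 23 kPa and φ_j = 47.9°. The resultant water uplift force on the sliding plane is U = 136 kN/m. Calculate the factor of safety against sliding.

Resolving the block weight along and normal to the plane and applying the Mohr–Coulomb strength on the joint:
N' = W cosα − U = 290·cos48.8° − 136 = 55.0 kN/m
Driving force T = W sinα = 290·sin48.8° = 218.2 kN/m
Resisting force R = c·L + N'·tanφ_j = 23·8.8 + 55.0·tan47.9° = 202.4 + 60.9 = 263.3 kN/m
FS = R / T = 263.3 / 218.2 = 1.207

FS = 1.21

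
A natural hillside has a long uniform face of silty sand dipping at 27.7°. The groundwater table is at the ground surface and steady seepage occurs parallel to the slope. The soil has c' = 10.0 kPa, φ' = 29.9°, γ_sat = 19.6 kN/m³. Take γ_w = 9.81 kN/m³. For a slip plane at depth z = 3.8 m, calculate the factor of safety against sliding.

With seepage parallel to the slope and the water table at the surface, the effective normal stress on the slip plane uses the buoyant unit weight γ' = γ_sat − γ_w while the driving shear stress uses γ_sat:
FS = [c' + γ' z cos²β tanφ'] / [γ_sat z sinβ cosβ]
γ' = 19.6 − 9.81 = 9.79 kN/m³
Numerator = 10.0 + 9.79·3.8·cos²27.7°·tan29.9° = 10.0 + 9.79·3.8·0.7839·0.5750 = 26.770 kPa
Denominator = 19.6·3.8·sin27.7°·cos27.7° = 19.6·3.8·0.4648·0.8854 = 30.654 kPa
FS = 26.770 / 30.654 = 0.873

FS = 0.87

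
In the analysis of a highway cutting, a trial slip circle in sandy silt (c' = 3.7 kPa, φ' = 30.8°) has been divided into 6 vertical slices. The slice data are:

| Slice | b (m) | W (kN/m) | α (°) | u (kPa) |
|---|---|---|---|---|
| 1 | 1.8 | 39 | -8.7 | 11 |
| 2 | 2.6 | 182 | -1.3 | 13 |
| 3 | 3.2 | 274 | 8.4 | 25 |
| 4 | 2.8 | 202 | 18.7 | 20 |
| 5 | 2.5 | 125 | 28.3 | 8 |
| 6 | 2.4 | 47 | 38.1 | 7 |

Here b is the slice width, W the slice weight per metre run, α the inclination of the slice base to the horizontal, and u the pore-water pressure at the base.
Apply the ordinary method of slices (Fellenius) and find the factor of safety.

FS = 2.26

Ordinary method of slices: FS = Σ[c'·Δl_i + (W_i cosα_i − u_i·Δl_i)·tanφ'] / Σ W_i sinα_i, with Δl_i = b_i / cosα_i.
Slice 1: Δl = 1.8/cos(-8.7°) = 1.821 m; N'_1 = 39·cos(-8.7°) − 11·1.821 = 18.5; c'Δl = 6.74; W sinα = -5.9
Slice 2: Δl = 2.6/cos(-1.3°) = 2.601 m; N'_2 = 182·cos(-1.3°) − 13·2.601 = 148.1; c'Δl = 9.62; W sinα = -4.1
Slice 3: Δl = 3.2/cos8.4° = 3.235 m; N'_3 = 274·cos8.4° − 25·3.235 = 190.2; c'Δl = 11.97; W sinα = 40.0
Slice 4: Δl = 2.8/cos18.7° = 2.956 m; N'_4 = 202·cos18.7° − 20·2.956 = 132.2; c'Δl = 10.94; W sinα = 64.8
Slice 5: Δl = 2.5/cos28.3° = 2.839 m; N'_5 = 125·cos28.3° − 8·2.839 = 87.3; c'Δl = 10.51; W sinα = 59.3
Slice 6: Δl = 2.4/cos38.1° = 3.050 m; N'_6 = 47·cos38.1° − 7·3.050 = 15.6; c'Δl = 11.28; W sinα = 29.0
Σc'Δl = 61.1 kN/m; ΣN' = 592.1 kN/m; ΣW sinα = 183.0 kN/m
Resisting = 61.1 + 592.1·tan30.8° = 61.1 + 352.9 = 414.0 kN/m
FS = 414.0 / 183.0 = 2.262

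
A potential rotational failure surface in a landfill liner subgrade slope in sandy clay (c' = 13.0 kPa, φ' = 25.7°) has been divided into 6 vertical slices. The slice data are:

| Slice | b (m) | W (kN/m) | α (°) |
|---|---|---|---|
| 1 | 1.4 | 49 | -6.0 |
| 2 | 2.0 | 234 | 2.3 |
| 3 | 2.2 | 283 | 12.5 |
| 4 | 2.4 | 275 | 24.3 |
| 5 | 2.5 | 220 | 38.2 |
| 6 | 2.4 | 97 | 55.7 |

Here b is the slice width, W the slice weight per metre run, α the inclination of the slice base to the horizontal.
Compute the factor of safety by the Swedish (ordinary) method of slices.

FS = 1.78

Ordinary method of slices: FS = Σ[c'·Δl_i + (W_i cosα_i)·tanφ'] / Σ W_i sinα_i, with Δl_i = b_i / cosα_i.
Slice 1: Δl = 1.4/cos(-6.0°) = 1.408 m; N'_1 = 49·cos(-6.0°) = 48.7; c'Δl = 18.30; W sinα = -5.1
Slice 2: Δl = 2.0/cos2.3° = 2.002 m; N'_2 = 234·cos2.3° = 233.8; c'Δl = 26.02; W sinα = 9.4
Slice 3: Δl = 2.2/cos12.5° = 2.253 m; N'_3 = 283·cos12.5° = 276.3; c'Δl = 29.29; W sinα = 61.3
Slice 4: Δl = 2.4/cos24.3° = 2.633 m; N'_4 = 275·cos24.3° = 250.6; c'Δl = 34.23; W sinα = 113.2
Slice 5: Δl = 2.5/cos38.2° = 3.181 m; N'_5 = 220·cos38.2° = 172.9; c'Δl = 41.36; W sinα = 136.0
Slice 6: Δl = 2.4/cos55.7° = 4.259 m; N'_6 = 97·cos55.7° = 54.7; c'Δl = 55.37; W sinα = 80.1
Σc'Δl = 204.6 kN/m; ΣN' = 1037.0 kN/m; ΣW sinα = 394.9 kN/m
Resisting = 204.6 + 1037.0·tan25.7° = 204.6 + 499.1 = 703.7 kN/m
FS = 703.7 / 394.9 = 1.782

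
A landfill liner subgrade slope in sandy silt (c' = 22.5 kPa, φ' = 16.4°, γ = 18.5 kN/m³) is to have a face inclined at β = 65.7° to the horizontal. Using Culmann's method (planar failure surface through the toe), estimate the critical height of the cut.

H_c = 12.23 m

Culmann's analysis gives the critical failure plane at α_cr = (β + φ')/2 = (65.7 + 16.4)/2 = 41.0°, and the critical height
H_c = (4c'/γ) · sinβ cosφ' / [1 − cos(β − φ')]
    = (4·22.5/18.5) · sin65.7°·cos16.4° / [1 − cos(49.3°)]
    = 4.865 · 0.9114·0.9593 / [1 − 0.6521]
    = 4.865 · 0.8743 / 0.3479
    = 12.23 m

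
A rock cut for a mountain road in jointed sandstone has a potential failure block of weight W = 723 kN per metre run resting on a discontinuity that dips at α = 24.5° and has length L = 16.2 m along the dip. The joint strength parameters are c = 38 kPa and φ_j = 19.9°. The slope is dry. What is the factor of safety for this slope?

FS = 2.85

Resolving the block weight along and normal to the plane and applying the Mohr–Coulomb strength on the joint:
N' = W cosα = 723·cos24.5° = 657.9 kN/m
Driving force T = W sinα = 723·sin24.5° = 299.8 kN/m
Resisting force R = c·L + N'·tanφ_j = 38·16.2 + 657.9·tan19.9° = 615.6 + 238.2 = 853.8 kN/m
FS = R / T = 853.8 / 299.8 = 2.848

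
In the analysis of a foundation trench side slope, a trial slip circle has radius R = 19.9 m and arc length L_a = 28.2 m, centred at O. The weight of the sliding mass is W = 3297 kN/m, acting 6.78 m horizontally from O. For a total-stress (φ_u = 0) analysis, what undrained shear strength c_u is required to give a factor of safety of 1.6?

FS = c_u·L_a·R / (W·d), so c_u = FS·W·d / (L_a·R).
c_u = 1.6·3297·6.78 / (28.20·19.9) = 35765.9 / 561.18 = 63.73 kPa

c_u = 63.7 kPa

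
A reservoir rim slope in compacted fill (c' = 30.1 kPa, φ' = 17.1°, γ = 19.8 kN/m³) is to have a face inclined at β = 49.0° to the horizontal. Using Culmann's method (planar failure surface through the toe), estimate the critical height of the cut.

H_c = 29.04 m

Culmann's analysis gives the critical failure plane at α_cr = (β + φ')/2 = (49.0 + 17.1)/2 = 33.0°, and the critical height
H_c = (4c'/γ) · sinβ cosφ' / [1 − cos(β − φ')]
    = (4·30.1/19.8) · sin49.0°·cos17.1° / [1 − cos(31.9°)]
    = 6.081 · 0.7547·0.9558 / [1 − 0.8490]
    = 6.081 · 0.7213 / 0.1510
    = 29.04 m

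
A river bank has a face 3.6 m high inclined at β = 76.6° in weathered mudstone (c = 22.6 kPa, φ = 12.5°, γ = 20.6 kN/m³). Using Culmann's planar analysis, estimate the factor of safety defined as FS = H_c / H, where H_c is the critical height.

H_c = (4c/γ) · sinβ cosφ / [1 − cos(β − φ)]
    = (4·22.6/20.6) · sin76.6°·cos12.5° / [1 − cos64.1°]
    = 4.388 · 0.9497 / 0.5632 = 7.40 m
FS = H_c / H = 7.40 / 3.6 = 2.056

FS = 2.06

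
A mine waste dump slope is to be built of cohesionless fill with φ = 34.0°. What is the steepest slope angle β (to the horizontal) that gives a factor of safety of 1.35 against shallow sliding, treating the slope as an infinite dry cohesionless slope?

For an infinite dry cohesionless slope FS = tanφ/tanβ, so tanβ = tanφ / FS.
tanβ = tan34.0° / 1.35 = 0.6745 / 1.35 = 0.4996
β = arctan(0.4996) = 26.55°

β = 26.5°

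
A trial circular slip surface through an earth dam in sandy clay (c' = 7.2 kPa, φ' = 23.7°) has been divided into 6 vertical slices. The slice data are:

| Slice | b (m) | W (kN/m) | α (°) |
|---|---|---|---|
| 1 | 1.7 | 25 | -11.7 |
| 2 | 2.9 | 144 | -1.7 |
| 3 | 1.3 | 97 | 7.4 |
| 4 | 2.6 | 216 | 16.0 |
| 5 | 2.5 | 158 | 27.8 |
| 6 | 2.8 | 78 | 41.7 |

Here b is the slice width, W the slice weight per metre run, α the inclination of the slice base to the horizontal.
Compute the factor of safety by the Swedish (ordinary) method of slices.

FS = 2.15

Ordinary method of slices: FS = Σ[c'·Δl_i + (W_i cosα_i)·tanφ'] / Σ W_i sinα_i, with Δl_i = b_i / cosα_i.
Slice 1: Δl = 1.7/cos(-11.7°) = 1.736 m; N'_1 = 25·cos(-11.7°) = 24.5; c'Δl = 12.50; W sinα = -5.1
Slice 2: Δl = 2.9/cos(-1.7°) = 2.901 m; N'_2 = 144·cos(-1.7°) = 143.9; c'Δl = 20.89; W sinα = -4.3
Slice 3: Δl = 1.3/cos7.4° = 1.311 m; N'_3 = 97·cos7.4° = 96.2; c'Δl = 9.44; W sinα = 12.5
Slice 4: Δl = 2.6/cos16.0° = 2.705 m; N'_4 = 216·cos16.0° = 207.6; c'Δl = 19.47; W sinα = 59.5
Slice 5: Δl = 2.5/cos27.8° = 2.826 m; N'_5 = 158·cos27.8° = 139.8; c'Δl = 20.35; W sinα = 73.7
Slice 6: Δl = 2.8/cos41.7° = 3.750 m; N'_6 = 78·cos41.7° = 58.2; c'Δl = 27.00; W sinα = 51.9
Σc'Δl = 109.7 kN/m; ΣN' = 670.2 kN/m; ΣW sinα = 188.3 kN/m
Resisting = 109.7 + 670.2·tan23.7° = 109.7 + 294.2 = 403.9 kN/m
FS = 403.9 / 188.3 = 2.145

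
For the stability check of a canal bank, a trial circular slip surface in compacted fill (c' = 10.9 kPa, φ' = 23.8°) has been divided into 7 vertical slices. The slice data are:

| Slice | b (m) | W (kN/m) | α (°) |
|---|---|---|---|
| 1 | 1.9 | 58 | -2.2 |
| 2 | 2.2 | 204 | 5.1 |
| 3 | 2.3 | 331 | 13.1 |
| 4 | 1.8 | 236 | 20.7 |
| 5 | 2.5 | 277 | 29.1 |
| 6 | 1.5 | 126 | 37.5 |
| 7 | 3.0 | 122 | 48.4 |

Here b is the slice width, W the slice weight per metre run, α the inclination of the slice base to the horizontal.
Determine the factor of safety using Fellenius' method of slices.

FS = 1.54

Ordinary method of slices: FS = Σ[c'·Δl_i + (W_i cosα_i)·tanφ'] / Σ W_i sinα_i, with Δl_i = b_i / cosα_i.
Slice 1: Δl = 1.9/cos(-2.2°) = 1.901 m; N'_1 = 58·cos(-2.2°) = 58.0; c'Δl = 20.73; W sinα = -2.2
Slice 2: Δl = 2.2/cos5.1° = 2.209 m; N'_2 = 204·cos5.1° = 203.2; c'Δl = 24.08; W sinα = 18.1
Slice 3: Δl = 2.3/cos13.1° = 2.361 m; N'_3 = 331·cos13.1° = 322.4; c'Δl = 25.74; W sinα = 75.0
Slice 4: Δl = 1.8/cos20.7° = 1.924 m; N'_4 = 236·cos20.7° = 220.8; c'Δl = 20.97; W sinα = 83.4
Slice 5: Δl = 2.5/cos29.1° = 2.861 m; N'_5 = 277·cos29.1° = 242.0; c'Δl = 31.19; W sinα = 134.7
Slice 6: Δl = 1.5/cos37.5° = 1.891 m; N'_6 = 126·cos37.5° = 100.0; c'Δl = 20.61; W sinα = 76.7
Slice 7: Δl = 3.0/cos48.4° = 4.519 m; N'_7 = 122·cos48.4° = 81.0; c'Δl = 49.25; W sinα = 91.2
Σc'Δl = 192.6 kN/m; ΣN' = 1227.3 kN/m; ΣW sinα = 477.0 kN/m
Resisting = 192.6 + 1227.3·tan23.8° = 192.6 + 541.3 = 733.9 kN/m
FS = 733.9 / 477.0 = 1.539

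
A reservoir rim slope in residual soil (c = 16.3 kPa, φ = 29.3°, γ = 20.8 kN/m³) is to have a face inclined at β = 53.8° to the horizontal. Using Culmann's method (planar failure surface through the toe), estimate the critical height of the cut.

Culmann's analysis gives the critical failure plane at α_cr = (β + φ)/2 = (53.8 + 29.3)/2 = 41.5°, and the critical height
H_c = (4c/γ) · sinβ cosφ / [1 − cos(β − φ)]
    = (4·16.3/20.8) · sin53.8°·cos29.3° / [1 − cos(24.5°)]
    = 3.135 · 0.8070·0.8721 / [1 − 0.9100]
    = 3.135 · 0.7037 / 0.0900
    = 24.50 m

H_c = 24.50 m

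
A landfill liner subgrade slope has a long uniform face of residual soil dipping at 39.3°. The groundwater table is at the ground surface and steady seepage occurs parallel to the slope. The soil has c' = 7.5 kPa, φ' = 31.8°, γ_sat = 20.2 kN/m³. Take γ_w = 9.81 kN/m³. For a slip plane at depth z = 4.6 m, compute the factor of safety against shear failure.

FS = 0.55

With seepage parallel to the slope and the water table at the surface, the effective normal stress on the slip plane uses the buoyant unit weight γ' = γ_sat − γ_w while the driving shear stress uses γ_sat:
FS = [c' + γ' z cos²β tanφ'] / [γ_sat z sinβ cosβ]
γ' = 20.2 − 9.81 = 10.39 kN/m³
Numerator = 7.5 + 10.39·4.6·cos²39.3°·tan31.8° = 7.5 + 10.39·4.6·0.5988·0.6200 = 25.245 kPa
Denominator = 20.2·4.6·sin39.3°·cos39.3° = 20.2·4.6·0.6334·0.7738 = 45.543 kPa
FS = 25.245 / 45.543 = 0.554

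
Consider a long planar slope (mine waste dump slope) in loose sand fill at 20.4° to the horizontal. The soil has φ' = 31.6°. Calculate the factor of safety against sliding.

FS = 1.65

For a dry cohesionless infinite slope the factor of safety is FS = tanφ' / tanβ.
FS = tan31.6° / tan20.4° = 0.6152 / 0.3719 = 1.654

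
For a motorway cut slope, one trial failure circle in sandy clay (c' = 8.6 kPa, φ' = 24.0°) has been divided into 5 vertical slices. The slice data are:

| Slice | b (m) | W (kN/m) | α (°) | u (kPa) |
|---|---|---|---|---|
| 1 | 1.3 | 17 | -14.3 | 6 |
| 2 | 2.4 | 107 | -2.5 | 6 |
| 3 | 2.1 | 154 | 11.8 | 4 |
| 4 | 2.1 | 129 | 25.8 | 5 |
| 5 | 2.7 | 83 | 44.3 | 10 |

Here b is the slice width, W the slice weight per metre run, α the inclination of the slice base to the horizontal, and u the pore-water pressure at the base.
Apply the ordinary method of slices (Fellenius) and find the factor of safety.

Ordinary method of slices: FS = Σ[c'·Δl_i + (W_i cosα_i − u_i·Δl_i)·tanφ'] / Σ W_i sinα_i, with Δl_i = b_i / cosα_i.
Slice 1: Δl = 1.3/cos(-14.3°) = 1.342 m; N'_1 = 17·cos(-14.3°) − 6·1.342 = 8.4; c'Δl = 11.54; W sinα = -4.2
Slice 2: Δl = 2.4/cos(-2.5°) = 2.402 m; N'_2 = 107·cos(-2.5°) − 6·2.402 = 92.5; c'Δl = 20.66; W sinα = -4.7
Slice 3: Δl = 2.1/cos11.8° = 2.145 m; N'_3 = 154·cos11.8° − 4·2.145 = 142.2; c'Δl = 18.45; W sinα = 31.5
Slice 4: Δl = 2.1/cos25.8° = 2.333 m; N'_4 = 129·cos25.8° − 5·2.333 = 104.5; c'Δl = 20.06; W sinα = 56.1
Slice 5: Δl = 2.7/cos44.3° = 3.773 m; N'_5 = 83·cos44.3° − 10·3.773 = 21.7; c'Δl = 32.44; W sinα = 58.0
Σc'Δl = 103.2 kN/m; ΣN' = 369.2 kN/m; ΣW sinα = 136.7 kN/m
Resisting = 103.2 + 369.2·tan24.0° = 103.2 + 164.4 = 267.5 kN/m
FS = 267.5 / 136.7 = 1.957

FS = 1.96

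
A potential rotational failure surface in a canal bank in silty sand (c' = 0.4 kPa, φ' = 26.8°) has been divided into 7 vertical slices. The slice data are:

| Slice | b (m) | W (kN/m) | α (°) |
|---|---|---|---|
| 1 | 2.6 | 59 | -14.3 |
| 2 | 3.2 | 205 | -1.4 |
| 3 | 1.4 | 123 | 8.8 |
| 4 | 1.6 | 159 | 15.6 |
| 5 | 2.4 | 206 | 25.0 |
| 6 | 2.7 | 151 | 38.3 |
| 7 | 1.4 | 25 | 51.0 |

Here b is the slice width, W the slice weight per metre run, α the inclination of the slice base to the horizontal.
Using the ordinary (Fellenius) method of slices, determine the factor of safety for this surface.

FS = 1.82

Ordinary method of slices: FS = Σ[c'·Δl_i + (W_i cosα_i)·tanφ'] / Σ W_i sinα_i, with Δl_i = b_i / cosα_i.
Slice 1: Δl = 2.6/cos(-14.3°) = 2.683 m; N'_1 = 59·cos(-14.3°) = 57.2; c'Δl = 1.07; W sinα = -14.6
Slice 2: Δl = 3.2/cos(-1.4°) = 3.201 m; N'_2 = 205·cos(-1.4°) = 204.9; c'Δl = 1.28; W sinα = -5.0
Slice 3: Δl = 1.4/cos8.8° = 1.417 m; N'_3 = 123·cos8.8° = 121.6; c'Δl = 0.57; W sinα = 18.8
Slice 4: Δl = 1.6/cos15.6° = 1.661 m; N'_4 = 159·cos15.6° = 153.1; c'Δl = 0.66; W sinα = 42.8
Slice 5: Δl = 2.4/cos25.0° = 2.648 m; N'_5 = 206·cos25.0° = 186.7; c'Δl = 1.06; W sinα = 87.1
Slice 6: Δl = 2.7/cos38.3° = 3.440 m; N'_6 = 151·cos38.3° = 118.5; c'Δl = 1.38; W sinα = 93.6
Slice 7: Δl = 1.4/cos51.0° = 2.225 m; N'_7 = 25·cos51.0° = 15.7; c'Δl = 0.89; W sinα = 19.4
Σc'Δl = 6.9 kN/m; ΣN' = 857.7 kN/m; ΣW sinα = 242.1 kN/m
Resisting = 6.9 + 857.7·tan26.8° = 6.9 + 433.3 = 440.2 kN/m
FS = 440.2 / 242.1 = 1.818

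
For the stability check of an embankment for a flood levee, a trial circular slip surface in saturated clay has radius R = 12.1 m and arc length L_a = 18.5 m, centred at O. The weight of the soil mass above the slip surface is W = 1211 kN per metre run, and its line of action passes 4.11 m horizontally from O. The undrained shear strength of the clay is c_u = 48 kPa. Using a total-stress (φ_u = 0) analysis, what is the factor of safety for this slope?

FS = 2.16

Taking moments about the centre O, the resisting moment is provided by the undrained shear strength acting along the arc:
M_R = c_u·L_a·R = 48·18.50·12.1 = 10744.8 kN·m/m
M_D = W·d = 1211·4.11 = 4977.2 kN·m/m
FS = M_R / M_D = 10744.8 / 4977.2 = 2.159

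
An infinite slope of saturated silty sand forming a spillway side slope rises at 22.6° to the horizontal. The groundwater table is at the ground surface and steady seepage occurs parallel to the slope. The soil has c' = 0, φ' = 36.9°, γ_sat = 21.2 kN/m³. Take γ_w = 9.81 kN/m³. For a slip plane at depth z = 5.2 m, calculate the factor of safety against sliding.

With seepage parallel to the slope and the water table at the surface, the effective normal stress on the slip plane uses the buoyant unit weight γ' = γ_sat − γ_w while the driving shear stress uses γ_sat:
FS = [c' + γ' z cos²β tanφ'] / [γ_sat z sinβ cosβ]
(For c' = 0 this reduces to FS = (γ'/γ_sat)·tanφ'/tanβ.)
γ' = 21.2 − 9.81 = 11.39 kN/m³
Numerator = 0.0 + 11.39·5.2·cos²22.6°·tan36.9° = 0.0 + 11.39·5.2·0.8523·0.7508 = 37.902 kPa
Denominator = 21.2·5.2·sin22.6°·cos22.6° = 21.2·5.2·0.3843·0.9232 = 39.112 kPa
FS = 37.902 / 39.112 = 0.969

FS = 0.97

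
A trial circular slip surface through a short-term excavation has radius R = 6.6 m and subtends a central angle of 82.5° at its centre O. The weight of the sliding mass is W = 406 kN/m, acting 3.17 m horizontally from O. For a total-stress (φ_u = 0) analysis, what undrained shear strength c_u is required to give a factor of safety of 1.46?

FS = c_u·L_a·R / (W·d), so c_u = FS·W·d / (L_a·R).
Arc length L_a = R·θ = 6.6·(82.5°·π/180) = 6.6·1.4399 = 9.50 m
c_u = 1.46·406·3.17 / (9.50·6.6) = 1879.0 / 62.72 = 29.96 kPa

c_u = 30.0 kPa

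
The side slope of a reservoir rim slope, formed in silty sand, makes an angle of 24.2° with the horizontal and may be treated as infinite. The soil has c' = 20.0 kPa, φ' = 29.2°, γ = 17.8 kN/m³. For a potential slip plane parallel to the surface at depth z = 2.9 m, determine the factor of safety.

For an infinite slope with a slip plane parallel to the surface (no pore pressure): FS = [c' + γz cos²β tanφ'] / [γz sinβ cosβ].
γz = 17.8·2.9 = 51.62 kN/m²
Numerator = 20.0 + 51.62·cos²24.2°·tan29.2° = 20.0 + 51.62·0.8320·0.5589 = 44.002 kPa
Denominator = 51.62·sin24.2°·cos24.2° = 51.62·0.4099·0.9121 = 19.301 kPa
FS = 44.002 / 19.301 = 2.280

FS = 2.28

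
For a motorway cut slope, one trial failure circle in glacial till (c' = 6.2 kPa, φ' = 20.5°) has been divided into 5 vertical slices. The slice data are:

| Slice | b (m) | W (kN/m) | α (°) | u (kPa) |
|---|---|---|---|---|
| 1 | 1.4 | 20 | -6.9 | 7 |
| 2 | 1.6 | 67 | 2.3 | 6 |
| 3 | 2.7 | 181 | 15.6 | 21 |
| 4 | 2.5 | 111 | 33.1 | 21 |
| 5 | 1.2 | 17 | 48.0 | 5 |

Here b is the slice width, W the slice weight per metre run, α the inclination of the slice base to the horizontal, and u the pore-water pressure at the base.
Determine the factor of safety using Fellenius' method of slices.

FS = 1.20

Ordinary method of slices: FS = Σ[c'·Δl_i + (W_i cosα_i − u_i·Δl_i)·tanφ'] / Σ W_i sinα_i, with Δl_i = b_i / cosα_i.
Slice 1: Δl = 1.4/cos(-6.9°) = 1.410 m; N'_1 = 20·cos(-6.9°) − 7·1.410 = 10.0; c'Δl = 8.74; W sinα = -2.4
Slice 2: Δl = 1.6/cos2.3° = 1.601 m; N'_2 = 67·cos2.3° − 6·1.601 = 57.3; c'Δl = 9.93; W sinα = 2.7
Slice 3: Δl = 2.7/cos15.6° = 2.803 m; N'_3 = 181·cos15.6° − 21·2.803 = 115.5; c'Δl = 17.38; W sinα = 48.7
Slice 4: Δl = 2.5/cos33.1° = 2.984 m; N'_4 = 111·cos33.1° − 21·2.984 = 30.3; c'Δl = 18.50; W sinα = 60.6
Slice 5: Δl = 1.2/cos48.0° = 1.793 m; N'_5 = 17·cos48.0° − 5·1.793 = 2.4; c'Δl = 11.12; W sinα = 12.6
Σc'Δl = 65.7 kN/m; ΣN' = 215.5 kN/m; ΣW sinα = 122.2 kN/m
Resisting = 65.7 + 215.5·tan20.5° = 65.7 + 80.6 = 146.2 kN/m
FS = 146.2 / 122.2 = 1.197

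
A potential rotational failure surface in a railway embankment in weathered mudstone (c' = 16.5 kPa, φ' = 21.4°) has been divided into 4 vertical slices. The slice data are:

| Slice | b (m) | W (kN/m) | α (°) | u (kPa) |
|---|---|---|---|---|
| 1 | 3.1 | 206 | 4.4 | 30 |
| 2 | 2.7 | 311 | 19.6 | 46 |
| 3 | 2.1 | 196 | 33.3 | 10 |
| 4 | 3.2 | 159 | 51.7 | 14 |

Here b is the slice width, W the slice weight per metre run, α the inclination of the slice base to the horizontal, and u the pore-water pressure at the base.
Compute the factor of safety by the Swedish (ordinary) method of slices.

Ordinary method of slices: FS = Σ[c'·Δl_i + (W_i cosα_i − u_i·Δl_i)·tanφ'] / Σ W_i sinα_i, with Δl_i = b_i / cosα_i.
Slice 1: Δl = 3.1/cos4.4° = 3.109 m; N'_1 = 206·cos4.4° − 30·3.109 = 112.1; c'Δl = 51.30; W sinα = 15.8
Slice 2: Δl = 2.7/cos19.6° = 2.866 m; N'_2 = 311·cos19.6° − 46·2.866 = 161.1; c'Δl = 47.29; W sinα = 104.3
Slice 3: Δl = 2.1/cos33.3° = 2.513 m; N'_3 = 196·cos33.3° − 10·2.513 = 138.7; c'Δl = 41.46; W sinα = 107.6
Slice 4: Δl = 3.2/cos51.7° = 5.163 m; N'_4 = 159·cos51.7° − 14·5.163 = 26.3; c'Δl = 85.19; W sinα = 124.8
Σc'Δl = 225.2 kN/m; ΣN' = 438.2 kN/m; ΣW sinα = 352.5 kN/m
Resisting = 225.2 + 438.2·tan21.4° = 225.2 + 171.7 = 397.0 kN/m
FS = 397.0 / 352.5 = 1.126

FS = 1.13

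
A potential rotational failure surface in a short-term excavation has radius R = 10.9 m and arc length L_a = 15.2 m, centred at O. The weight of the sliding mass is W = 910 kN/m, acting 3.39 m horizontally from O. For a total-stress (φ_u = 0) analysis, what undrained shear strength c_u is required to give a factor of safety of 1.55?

c_u = 28.9 kPa

FS = c_u·L_a·R / (W·d), so c_u = FS·W·d / (L_a·R).
c_u = 1.55·910·3.39 / (15.20·10.9) = 4781.6 / 165.68 = 28.86 kPa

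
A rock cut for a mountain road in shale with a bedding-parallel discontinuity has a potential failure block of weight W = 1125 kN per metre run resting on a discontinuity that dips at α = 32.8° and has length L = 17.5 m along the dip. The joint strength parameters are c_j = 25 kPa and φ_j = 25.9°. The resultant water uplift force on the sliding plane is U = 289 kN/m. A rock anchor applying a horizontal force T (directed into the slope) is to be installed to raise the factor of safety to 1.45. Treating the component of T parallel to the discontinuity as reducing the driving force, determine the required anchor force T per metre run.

T = 86 kN/m

Resolving forces along and normal to the sliding plane, with the horizontal anchor force T adding T·sinα to the effective normal force and T·cosα acting up the plane against the driving force:
FS = [c_jL + (W cosα − U + T sinα) tanφ_j] / [W sinα − T cosα]
Without the anchor: N' = 656.6 kN/m, driving T_d = 609.4 kN/m, resisting R = 25·17.5 + 656.6·tan25.9° = 756.3 kN/m, FS = 1.24.
Setting FS = 1.45 and solving for T:
1.45·(609.4 − T cos32.8°) = 756.3 + T sin32.8°·tan25.9°
T·(sin32.8°·tan25.9° + 1.45·cos32.8°) = 1.45·609.4 − 756.3
T·(0.5417·0.4856 + 1.45·0.8406) = 883.7 − 756.3 = 127.3
T·1.4819 = 127.3
T = 85.9 kN/m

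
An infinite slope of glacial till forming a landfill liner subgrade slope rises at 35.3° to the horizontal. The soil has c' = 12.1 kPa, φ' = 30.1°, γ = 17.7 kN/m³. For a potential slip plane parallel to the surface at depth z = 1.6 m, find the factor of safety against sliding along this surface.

For an infinite slope with a slip plane parallel to the surface (no pore pressure): FS = [c' + γz cos²β tanφ'] / [γz sinβ cosβ].
γz = 17.7·1.6 = 28.32 kN/m²
Numerator = 12.1 + 28.32·cos²35.3°·tan30.1° = 12.1 + 28.32·0.6661·0.5797 = 23.035 kPa
Denominator = 28.32·sin35.3°·cos35.3° = 28.32·0.5779·0.8161 = 13.356 kPa
FS = 23.035 / 13.356 = 1.725

FS = 1.72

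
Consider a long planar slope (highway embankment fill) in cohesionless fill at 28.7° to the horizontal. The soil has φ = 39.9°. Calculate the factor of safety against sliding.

FS = 1.53

For a dry cohesionless infinite slope the factor of safety is FS = tanφ / tanβ.
FS = tan39.9° / tan28.7° = 0.8361 / 0.5475 = 1.527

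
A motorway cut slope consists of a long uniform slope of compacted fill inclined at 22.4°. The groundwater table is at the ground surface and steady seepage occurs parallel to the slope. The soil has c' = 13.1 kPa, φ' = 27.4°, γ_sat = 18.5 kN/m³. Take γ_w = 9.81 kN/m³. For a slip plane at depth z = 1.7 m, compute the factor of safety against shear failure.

FS = 1.77

With seepage parallel to the slope and the water table at the surface, the effective normal stress on the slip plane uses the buoyant unit weight γ' = γ_sat − γ_w while the driving shear stress uses γ_sat:
FS = [c' + γ' z cos²β tanφ'] / [γ_sat z sinβ cosβ]
γ' = 18.5 − 9.81 = 8.69 kN/m³
Numerator = 13.1 + 8.69·1.7·cos²22.4°·tan27.4° = 13.1 + 8.69·1.7·0.8548·0.5184 = 19.646 kPa
Denominator = 18.5·1.7·sin22.4°·cos22.4° = 18.5·1.7·0.3811·0.9245 = 11.080 kPa
FS = 19.646 / 11.080 = 1.773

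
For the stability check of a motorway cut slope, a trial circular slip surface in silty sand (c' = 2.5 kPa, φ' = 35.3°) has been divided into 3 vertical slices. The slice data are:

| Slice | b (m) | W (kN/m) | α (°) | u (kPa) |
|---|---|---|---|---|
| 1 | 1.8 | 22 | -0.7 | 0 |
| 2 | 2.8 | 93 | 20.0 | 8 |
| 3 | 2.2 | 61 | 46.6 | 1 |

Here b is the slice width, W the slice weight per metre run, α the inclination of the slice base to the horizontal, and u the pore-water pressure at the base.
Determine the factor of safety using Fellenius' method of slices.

FS = 1.42

Ordinary method of slices: FS = Σ[c'·Δl_i + (W_i cosα_i − u_i·Δl_i)·tanφ'] / Σ W_i sinα_i, with Δl_i = b_i / cosα_i.
Slice 1: Δl = 1.8/cos(-0.7°) = 1.800 m; N'_1 = 22·cos(-0.7°) − 0·1.800 = 22.0; c'Δl = 4.50; W sinα = -0.3
Slice 2: Δl = 2.8/cos20.0° = 2.980 m; N'_2 = 93·cos20.0° − 8·2.980 = 63.6; c'Δl = 7.45; W sinα = 31.8
Slice 3: Δl = 2.2/cos46.6° = 3.202 m; N'_3 = 61·cos46.6° − 1·3.202 = 38.7; c'Δl = 8.00; W sinα = 44.3
Σc'Δl = 20.0 kN/m; ΣN' = 124.3 kN/m; ΣW sinα = 75.9 kN/m
Resisting = 20.0 + 124.3·tan35.3° = 20.0 + 88.0 = 107.9 kN/m
FS = 107.9 / 75.9 = 1.423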